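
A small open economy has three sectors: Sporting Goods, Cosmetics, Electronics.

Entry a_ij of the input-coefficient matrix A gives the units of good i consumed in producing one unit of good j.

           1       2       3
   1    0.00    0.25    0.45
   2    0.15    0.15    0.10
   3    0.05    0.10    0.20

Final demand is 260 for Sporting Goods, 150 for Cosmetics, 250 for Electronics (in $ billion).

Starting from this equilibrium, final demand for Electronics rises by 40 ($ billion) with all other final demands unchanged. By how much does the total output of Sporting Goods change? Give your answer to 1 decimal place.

Δx_1 = 26.6

I − A =
  [   1.00    -0.25    -0.45]
  [  -0.15     0.85    -0.10]
  [  -0.05    -0.10     0.80]
Cofactors of I−A, C_ij = (−1)^(i+j)·(minor ij) (rows/columns in the sector order above):
  C_11 = (0.85)(0.80) − (-0.10)(-0.10) = 0.6700
  C_12 = −[(-0.15)(0.80) − (-0.10)(-0.05)] = 0.1250
  C_13 = (-0.15)(-0.10) − (0.85)(-0.05) = 0.0575
  C_21 = −[(-0.25)(0.80) − (-0.45)(-0.10)] = 0.2450
  C_22 = (1.00)(0.80) − (-0.45)(-0.05) = 0.7775
  C_23 = −[(1.00)(-0.10) − (-0.25)(-0.05)] = 0.1125
  C_31 = (-0.25)(-0.10) − (-0.45)(0.85) = 0.4075
  C_32 = −[(1.00)(-0.10) − (-0.45)(-0.15)] = 0.1675
  C_33 = (1.00)(0.85) − (-0.25)(-0.15) = 0.8125
det(I−A) = Σ_j (I−A)_1j·C_1j = (1.00)(0.6700) + (-0.25)(0.1250) + (-0.45)(0.0575) = 0.612875
adj(I−A) = Cᵀ =
  [ 0.6700   0.2450   0.4075]
  [ 0.1250   0.7775   0.1675]
  [ 0.0575   0.1125   0.8125]
(I − A)⁻¹ = adj(I−A) / det(I−A) ≈
  [   1.0932     0.3998     0.6649]
  [   0.2040     1.2686     0.2733]
  [   0.0938     0.1836     1.3257]
Δx = (I − A)⁻¹ Δd with Δd having +40 in the Electronics component and 0 elsewhere.
So Δx_1 = L_13 · (+40), where L_13 = adj(I−A)_13 / det(I−A) = 0.4075 / 0.612875.
Δx_1 = 0.4075 × (+40) / 0.612875 = 16.30 / 0.612875 ≈ 26.6.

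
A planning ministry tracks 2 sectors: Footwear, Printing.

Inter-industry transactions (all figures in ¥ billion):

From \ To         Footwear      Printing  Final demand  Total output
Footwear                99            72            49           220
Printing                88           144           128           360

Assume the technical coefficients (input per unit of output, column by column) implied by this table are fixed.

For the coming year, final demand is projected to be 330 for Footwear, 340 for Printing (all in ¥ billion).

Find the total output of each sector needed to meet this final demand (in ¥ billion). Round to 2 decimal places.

Technical coefficients a_ij = z_ij / X_j:
  a_FF = 99/220 = 0.45, a_PF = 88/220 = 0.40
  a_FP = 72/360 = 0.20, a_PP = 144/360 = 0.40
I − A =
  [   0.55    -0.20]
  [  -0.40     0.60]
det(I−A) = (0.55)(0.60) − (-0.20)(-0.40) = 0.2500
adj(I−A) = [[0.60, 0.20], [0.40, 0.55]]
(I − A)⁻¹ = adj(I−A) / det(I−A) ≈
  [   2.4000     0.8000]
  [   1.6000     2.2000]
x = (I − A)⁻¹ d = adj(I−A)·d / det(I−A), with det(I−A) = 0.2500:
  x_F = (0.60·330 + 0.20·340) / 0.2500 = 266.00 / 0.2500 = 1064.00
  x_P = (0.40·330 + 0.55·340) / 0.2500 = 319.00 / 0.2500 = 1276.00

x_F = 1064.00, x_P = 1276.00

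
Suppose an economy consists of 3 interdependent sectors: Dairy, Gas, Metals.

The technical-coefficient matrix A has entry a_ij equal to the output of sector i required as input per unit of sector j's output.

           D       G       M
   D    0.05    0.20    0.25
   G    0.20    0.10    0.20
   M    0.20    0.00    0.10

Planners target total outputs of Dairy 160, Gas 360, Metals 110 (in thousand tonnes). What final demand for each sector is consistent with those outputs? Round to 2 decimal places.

I − A =
  [   0.95    -0.20    -0.25]
  [  -0.20     0.90    -0.20]
  [  -0.20     0.00     0.90]
d = (I − A) x:
  d_D = (+0.95)·160 + (-0.20)·360 + (-0.25)·110 = 52.50
  d_G = (-0.20)·160 + (+0.90)·360 + (-0.20)·110 = 270.00
  d_M = (-0.20)·160 + (+0.00)·360 + (+0.90)·110 = 67.00

d_D = 52.50, d_G = 270.00, d_M = 67.00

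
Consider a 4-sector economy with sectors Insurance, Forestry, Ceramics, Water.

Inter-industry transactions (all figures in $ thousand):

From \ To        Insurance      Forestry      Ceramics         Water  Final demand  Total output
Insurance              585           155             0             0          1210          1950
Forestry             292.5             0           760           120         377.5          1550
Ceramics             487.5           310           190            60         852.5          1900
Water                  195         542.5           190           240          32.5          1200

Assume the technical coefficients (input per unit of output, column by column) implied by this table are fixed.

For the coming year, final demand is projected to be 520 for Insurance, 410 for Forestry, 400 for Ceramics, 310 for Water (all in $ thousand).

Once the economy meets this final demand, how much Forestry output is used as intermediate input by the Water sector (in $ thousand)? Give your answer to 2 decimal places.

Technical coefficients a_ij = z_ij / X_j:
  a_II = 585/1950 = 0.30, a_FI = 292.5/1950 = 0.15, a_CI = 487.5/1950 = 0.25, a_WI = 195/1950 = 0.10
  a_IF = 155/1550 = 0.10, a_FF = 0/1550 = 0.00, a_CF = 310/1550 = 0.20, a_WF = 542.5/1550 = 0.35
  a_IC = 0/1900 = 0.00, a_FC = 760/1900 = 0.40, a_CC = 190/1900 = 0.10, a_WC = 190/1900 = 0.10
  a_IW = 0/1200 = 0.00, a_FW = 120/1200 = 0.10, a_CW = 60/1200 = 0.05, a_WW = 240/1200 = 0.20
I − A =
  [   0.70    -0.10     0.00     0.00]
  [  -0.15     1.00    -0.40    -0.10]
  [  -0.25    -0.20     0.90    -0.05]
  [  -0.10    -0.35    -0.10     0.80]
Compute the cofactors C_ij = (−1)^(i+j)·(3×3 minor ij) of I−A; the adjugate is their transpose:
adj(I−A) = Cᵀ =
  [ 0.610500   0.071500   0.033000   0.011000]
  [ 0.200750   0.500500   0.231000   0.077000]
  [ 0.224875   0.144750   0.522500   0.050750]
  [ 0.192250   0.246000   0.170500   0.550500]
det(I−A) = Σ_j (I−A)_1j·C_1j = (0.70)(0.610500) + (-0.10)(0.200750) + (0.00)(0.224875) + (0.00)(0.192250) = 0.407275
(I − A)⁻¹ = adj(I−A) / det(I−A) ≈
  [   1.4990     0.1756     0.0810     0.0270]
  [   0.4929     1.2289     0.5672     0.1891]
  [   0.5521     0.3554     1.2829     0.1246]
  [   0.4720     0.6040     0.4186     1.3517]
First solve x = (I − A)⁻¹ d = adj(I−A)·d / det(I−A); in particular x_W = (0.192250·520 + 0.246000·410 + 0.170500·400 + 0.550500·310) / 0.407275 = 439.685 / 0.407275 ≈ 1079.5777.
Intermediate flow from F to W: z_FW = a_FW · x_W = 0.10 × 439.685 / 0.407275 = 43.9685 / 0.407275 ≈ 107.96.

z_FW = 107.96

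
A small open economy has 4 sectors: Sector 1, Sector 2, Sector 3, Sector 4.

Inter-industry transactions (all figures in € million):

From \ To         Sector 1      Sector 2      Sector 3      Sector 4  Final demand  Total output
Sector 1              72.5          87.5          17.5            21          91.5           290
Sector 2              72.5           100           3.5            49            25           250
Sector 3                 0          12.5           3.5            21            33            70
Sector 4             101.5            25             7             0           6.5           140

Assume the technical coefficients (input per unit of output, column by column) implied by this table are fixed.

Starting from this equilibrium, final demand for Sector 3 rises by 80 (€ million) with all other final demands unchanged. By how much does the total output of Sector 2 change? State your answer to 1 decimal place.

Δx_2 = 57.0

Technical coefficients a_ij = z_ij / X_j:
  a_11 = 72.5/290 = 0.25, a_21 = 72.5/290 = 0.25, a_31 = 0/290 = 0.00, a_41 = 101.5/290 = 0.35
  a_12 = 87.5/250 = 0.35, a_22 = 100/250 = 0.40, a_32 = 12.5/250 = 0.05, a_42 = 25/250 = 0.10
  a_13 = 17.5/70 = 0.25, a_23 = 3.5/70 = 0.05, a_33 = 3.5/70 = 0.05, a_43 = 7/70 = 0.10
  a_14 = 21/140 = 0.15, a_24 = 49/140 = 0.35, a_34 = 21/140 = 0.15, a_44 = 0/140 = 0.00
I − A =
  [   0.75    -0.35    -0.25    -0.15]
  [  -0.25     0.60    -0.05    -0.35]
  [   0.00    -0.05     0.95    -0.15]
  [  -0.35    -0.10    -0.10     1.00]
Compute the cofactors C_ij = (−1)^(i+j)·(3×3 minor ij) of I−A; the adjugate is their transpose:
adj(I−A) = Cᵀ =
  [ 0.522750   0.358500   0.180750   0.231000]
  [ 0.352750   0.638250   0.158000   0.300000]
  [ 0.053875   0.064500   0.258125   0.069375]
  [ 0.223625   0.195750   0.104875   0.339375]
det(I−A) = Σ_j (I−A)_1j·C_1j = (0.75)(0.522750) + (-0.35)(0.352750) + (-0.25)(0.053875) + (-0.15)(0.223625) = 0.2215875
(I − A)⁻¹ = adj(I−A) / det(I−A) ≈
  [   2.3591     1.6179     0.8157     1.0425]
  [   1.5919     2.8804     0.7130     1.3539]
  [   0.2431     0.2911     1.1649     0.3131]
  [   1.0092     0.8834     0.4733     1.5316]
Δx = (I − A)⁻¹ Δd with Δd having +80 in the Sector 3 component and 0 elsewhere.
So Δx_2 = L_23 · (+80), where L_23 = adj(I−A)_23 / det(I−A) = 0.158000 / 0.2215875.
Δx_2 = 0.158000 × (+80) / 0.2215875 = 12.64 / 0.2215875 ≈ 57.0.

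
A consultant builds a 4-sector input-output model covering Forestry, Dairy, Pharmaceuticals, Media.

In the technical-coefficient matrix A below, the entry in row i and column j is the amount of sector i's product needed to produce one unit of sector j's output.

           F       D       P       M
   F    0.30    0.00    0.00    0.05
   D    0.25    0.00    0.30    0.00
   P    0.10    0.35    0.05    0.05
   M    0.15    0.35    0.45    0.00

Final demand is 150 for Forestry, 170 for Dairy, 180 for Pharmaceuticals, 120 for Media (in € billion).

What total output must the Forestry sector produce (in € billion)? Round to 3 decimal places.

I − A =
  [   0.70     0.00     0.00    -0.05]
  [  -0.25     1.00    -0.30     0.00]
  [  -0.10    -0.35     0.95    -0.05]
  [  -0.15    -0.35    -0.45     1.00]
Compute the cofactors C_ij = (−1)^(i+j)·(3×3 minor ij) of I−A; the adjugate is their transpose:
adj(I−A) = Cᵀ =
  [ 0.817250   0.024500   0.027750   0.042250]
  [ 0.264125   0.639875   0.213375   0.023875]
  [ 0.199375   0.256375   0.688125   0.044375]
  [ 0.304750   0.343000   0.388500   0.591500]
det(I−A) = Σ_j (I−A)_1j·C_1j = (0.70)(0.817250) + (0.00)(0.264125) + (0.00)(0.199375) + (-0.05)(0.304750) = 0.5568375
(I − A)⁻¹ = adj(I−A) / det(I−A) ≈
  [   1.4677     0.0440     0.0498     0.0759]
  [   0.4743     1.1491     0.3832     0.0429]
  [   0.3580     0.4604     1.2358     0.0797]
  [   0.5473     0.6160     0.6977     1.0622]
x = (I − A)⁻¹ d = adj(I−A)·d / det(I−A), with det(I−A) = 0.5568375:
  x_F = (0.817250·150 + 0.024500·170 + 0.027750·180 + 0.042250·120) / 0.5568375 = 136.8175 / 0.5568375 ≈ 245.705
  x_D = (0.264125·150 + 0.639875·170 + 0.213375·180 + 0.023875·120) / 0.5568375 = 189.67 / 0.5568375 ≈ 340.620
  x_P = (0.199375·150 + 0.256375·170 + 0.688125·180 + 0.044375·120) / 0.5568375 = 202.6775 / 0.5568375 ≈ 363.980
  x_M = (0.304750·150 + 0.343000·170 + 0.388500·180 + 0.591500·120) / 0.5568375 = 244.9325 / 0.5568375 ≈ 439.864

x_F = 245.705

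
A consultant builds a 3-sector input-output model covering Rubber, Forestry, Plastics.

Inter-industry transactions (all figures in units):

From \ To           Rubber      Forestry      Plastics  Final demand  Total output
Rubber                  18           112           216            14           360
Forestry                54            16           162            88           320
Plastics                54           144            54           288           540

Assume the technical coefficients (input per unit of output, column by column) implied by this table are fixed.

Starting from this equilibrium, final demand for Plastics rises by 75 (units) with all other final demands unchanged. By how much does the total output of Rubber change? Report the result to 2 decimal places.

Δx_1 = 67.74

Technical coefficients a_ij = z_ij / X_j:
  a_11 = 18/360 = 0.05, a_21 = 54/360 = 0.15, a_31 = 54/360 = 0.15
  a_12 = 112/320 = 0.35, a_22 = 16/320 = 0.05, a_32 = 144/320 = 0.45
  a_13 = 216/540 = 0.40, a_23 = 162/540 = 0.30, a_33 = 54/540 = 0.10
I − A =
  [   0.95    -0.35    -0.40]
  [  -0.15     0.95    -0.30]
  [  -0.15    -0.45     0.90]
Cofactors of I−A, C_ij = (−1)^(i+j)·(minor ij) (rows/columns in the sector order above):
  C_11 = (0.95)(0.90) − (-0.30)(-0.45) = 0.7200
  C_12 = −[(-0.15)(0.90) − (-0.30)(-0.15)] = 0.1800
  C_13 = (-0.15)(-0.45) − (0.95)(-0.15) = 0.2100
  C_21 = −[(-0.35)(0.90) − (-0.40)(-0.45)] = 0.4950
  C_22 = (0.95)(0.90) − (-0.40)(-0.15) = 0.7950
  C_23 = −[(0.95)(-0.45) − (-0.35)(-0.15)] = 0.4800
  C_31 = (-0.35)(-0.30) − (-0.40)(0.95) = 0.4850
  C_32 = −[(0.95)(-0.30) − (-0.40)(-0.15)] = 0.3450
  C_33 = (0.95)(0.95) − (-0.35)(-0.15) = 0.8500
det(I−A) = Σ_j (I−A)_1j·C_1j = (0.95)(0.7200) + (-0.35)(0.1800) + (-0.40)(0.2100) = 0.5370
adj(I−A) = Cᵀ =
  [ 0.7200   0.4950   0.4850]
  [ 0.1800   0.7950   0.3450]
  [ 0.2100   0.4800   0.8500]
(I − A)⁻¹ = adj(I−A) / det(I−A) ≈
  [   1.3408     0.9218     0.9032]
  [   0.3352     1.4804     0.6425]
  [   0.3911     0.8939     1.5829]
Δx = (I − A)⁻¹ Δd with Δd having +75 in the Plastics component and 0 elsewhere.
So Δx_1 = L_13 · (+75), where L_13 = adj(I−A)_13 / det(I−A) = 0.4850 / 0.5370.
Δx_1 = 0.4850 × (+75) / 0.5370 = 36.375 / 0.5370 ≈ 67.74.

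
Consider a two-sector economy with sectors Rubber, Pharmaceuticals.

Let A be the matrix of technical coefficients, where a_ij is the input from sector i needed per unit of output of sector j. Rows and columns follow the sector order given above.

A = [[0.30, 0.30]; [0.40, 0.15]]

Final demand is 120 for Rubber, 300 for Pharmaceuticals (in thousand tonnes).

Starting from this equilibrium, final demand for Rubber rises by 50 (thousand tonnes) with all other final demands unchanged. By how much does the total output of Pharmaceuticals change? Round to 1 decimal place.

I − A =
  [   0.70    -0.30]
  [  -0.40     0.85]
det(I−A) = (0.70)(0.85) − (-0.30)(-0.40) = 0.4750
adj(I−A) = [[0.85, 0.30], [0.40, 0.70]]
(I − A)⁻¹ = adj(I−A) / det(I−A) ≈
  [   1.7895     0.6316]
  [   0.8421     1.4737]
Δx = (I − A)⁻¹ Δd with Δd having +50 in the Rubber component and 0 elsewhere.
So Δx_2 = L_21 · (+50), where L_21 = adj(I−A)_21 / det(I−A) = 0.40 / 0.4750.
Δx_2 = 0.40 × (+50) / 0.4750 = 20.00 / 0.4750 ≈ 42.1.

Δx_2 = 42.1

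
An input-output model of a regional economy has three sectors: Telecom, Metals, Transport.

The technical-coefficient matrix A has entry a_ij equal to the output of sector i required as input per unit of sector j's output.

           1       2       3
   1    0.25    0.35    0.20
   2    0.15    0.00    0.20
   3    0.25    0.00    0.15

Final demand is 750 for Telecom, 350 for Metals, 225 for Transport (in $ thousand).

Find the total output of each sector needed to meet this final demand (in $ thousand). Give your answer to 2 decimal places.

x_1 = 1527.24, x_2 = 721.87, x_3 = 713.89

I − A =
  [   0.75    -0.35    -0.20]
  [  -0.15     1.00    -0.20]
  [  -0.25     0.00     0.85]
Cofactors of I−A, C_ij = (−1)^(i+j)·(minor ij) (rows/columns in the sector order above):
  C_11 = (1.00)(0.85) − (-0.20)(0.00) = 0.8500
  C_12 = −[(-0.15)(0.85) − (-0.20)(-0.25)] = 0.1775
  C_13 = (-0.15)(0.00) − (1.00)(-0.25) = 0.2500
  C_21 = −[(-0.35)(0.85) − (-0.20)(0.00)] = 0.2975
  C_22 = (0.75)(0.85) − (-0.20)(-0.25) = 0.5875
  C_23 = −[(0.75)(0.00) − (-0.35)(-0.25)] = 0.0875
  C_31 = (-0.35)(-0.20) − (-0.20)(1.00) = 0.2700
  C_32 = −[(0.75)(-0.20) − (-0.20)(-0.15)] = 0.1800
  C_33 = (0.75)(1.00) − (-0.35)(-0.15) = 0.6975
det(I−A) = Σ_j (I−A)_1j·C_1j = (0.75)(0.8500) + (-0.35)(0.1775) + (-0.20)(0.2500) = 0.525375
adj(I−A) = Cᵀ =
  [ 0.8500   0.2975   0.2700]
  [ 0.1775   0.5875   0.1800]
  [ 0.2500   0.0875   0.6975]
(I − A)⁻¹ = adj(I−A) / det(I−A) ≈
  [   1.6179     0.5663     0.5139]
  [   0.3379     1.1182     0.3426]
  [   0.4759     0.1665     1.3276]
x = (I − A)⁻¹ d = adj(I−A)·d / det(I−A), with det(I−A) = 0.525375:
  x_1 = (0.8500·750 + 0.2975·350 + 0.2700·225) / 0.525375 = 802.375 / 0.525375 ≈ 1527.24
  x_2 = (0.1775·750 + 0.5875·350 + 0.1800·225) / 0.525375 = 379.25 / 0.525375 ≈ 721.87
  x_3 = (0.2500·750 + 0.0875·350 + 0.6975·225) / 0.525375 = 375.0625 / 0.525375 ≈ 713.89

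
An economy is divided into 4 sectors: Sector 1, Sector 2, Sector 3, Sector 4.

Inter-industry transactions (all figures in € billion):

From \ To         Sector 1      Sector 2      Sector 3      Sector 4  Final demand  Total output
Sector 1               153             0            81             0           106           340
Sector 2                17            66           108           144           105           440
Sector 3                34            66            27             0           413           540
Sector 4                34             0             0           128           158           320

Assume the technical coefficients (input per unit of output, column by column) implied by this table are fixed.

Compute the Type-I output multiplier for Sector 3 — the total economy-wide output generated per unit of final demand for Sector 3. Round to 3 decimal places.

Technical coefficients a_ij = z_ij / X_j:
  a_11 = 153/340 = 0.45, a_21 = 17/340 = 0.05, a_31 = 34/340 = 0.10, a_41 = 34/340 = 0.10
  a_12 = 0/440 = 0.00, a_22 = 66/440 = 0.15, a_32 = 66/440 = 0.15, a_42 = 0/440 = 0.00
  a_13 = 81/540 = 0.15, a_23 = 108/540 = 0.20, a_33 = 27/540 = 0.05, a_43 = 0/540 = 0.00
  a_14 = 0/320 = 0.00, a_24 = 144/320 = 0.45, a_34 = 0/320 = 0.00, a_44 = 128/320 = 0.40
I − A =
  [   0.55     0.00    -0.15     0.00]
  [  -0.05     0.85    -0.20    -0.45]
  [  -0.10    -0.15     0.95     0.00]
  [  -0.10     0.00     0.00     0.60]
Compute the cofactors C_ij = (−1)^(i+j)·(3×3 minor ij) of I−A; the adjugate is their transpose:
adj(I−A) = Cᵀ =
  [ 0.466500   0.013500   0.076500   0.010125]
  [ 0.083250   0.304500   0.077250   0.228375]
  [ 0.062250   0.049500   0.280500   0.037125]
  [ 0.077750   0.002250   0.012750   0.413750]
det(I−A) = Σ_j (I−A)_1j·C_1j = (0.55)(0.466500) + (0.00)(0.083250) + (-0.15)(0.062250) + (0.00)(0.077750) = 0.2472375
(I − A)⁻¹ = adj(I−A) / det(I−A) ≈
  [   1.8868     0.0546     0.3094     0.0410]
  [   0.3367     1.2316     0.3125     0.9237]
  [   0.2518     0.2002     1.1345     0.1502]
  [   0.3145     0.0091     0.0516     1.6735]
The output multiplier for sector j is the column-j sum of the Leontief inverse (I − A)⁻¹ = adj(I−A) / det(I−A).
Column 3 of adj(I−A): (0.076500, 0.077250, 0.280500, 0.012750); det(I−A) = 0.2472375.
m_3 = (0.076500 + 0.077250 + 0.280500 + 0.012750) / 0.2472375 = 0.447 / 0.2472375 ≈ 1.808.

m_3 = 1.808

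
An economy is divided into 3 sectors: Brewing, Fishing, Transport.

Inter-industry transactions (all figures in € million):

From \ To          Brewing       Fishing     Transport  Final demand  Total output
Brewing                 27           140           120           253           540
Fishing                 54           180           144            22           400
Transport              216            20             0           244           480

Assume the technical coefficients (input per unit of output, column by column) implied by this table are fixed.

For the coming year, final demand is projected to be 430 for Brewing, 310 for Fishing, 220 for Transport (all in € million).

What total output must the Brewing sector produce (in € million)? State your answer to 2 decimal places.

Technical coefficients a_ij = z_ij / X_j:
  a_11 = 27/540 = 0.05, a_21 = 54/540 = 0.10, a_31 = 216/540 = 0.40
  a_12 = 140/400 = 0.35, a_22 = 180/400 = 0.45, a_32 = 20/400 = 0.05
  a_13 = 120/480 = 0.25, a_23 = 144/480 = 0.30, a_33 = 0/480 = 0.00
I − A =
  [   0.95    -0.35    -0.25]
  [  -0.10     0.55    -0.30]
  [  -0.40    -0.05     1.00]
Cofactors of I−A, C_ij = (−1)^(i+j)·(minor ij) (rows/columns in the sector order above):
  C_11 = (0.55)(1.00) − (-0.30)(-0.05) = 0.5350
  C_12 = −[(-0.10)(1.00) − (-0.30)(-0.40)] = 0.2200
  C_13 = (-0.10)(-0.05) − (0.55)(-0.40) = 0.2250
  C_21 = −[(-0.35)(1.00) − (-0.25)(-0.05)] = 0.3625
  C_22 = (0.95)(1.00) − (-0.25)(-0.40) = 0.8500
  C_23 = −[(0.95)(-0.05) − (-0.35)(-0.40)] = 0.1875
  C_31 = (-0.35)(-0.30) − (-0.25)(0.55) = 0.2425
  C_32 = −[(0.95)(-0.30) − (-0.25)(-0.10)] = 0.3100
  C_33 = (0.95)(0.55) − (-0.35)(-0.10) = 0.4875
det(I−A) = Σ_j (I−A)_1j·C_1j = (0.95)(0.5350) + (-0.35)(0.2200) + (-0.25)(0.2250) = 0.3750
adj(I−A) = Cᵀ =
  [ 0.5350   0.3625   0.2425]
  [ 0.2200   0.8500   0.3100]
  [ 0.2250   0.1875   0.4875]
(I − A)⁻¹ = adj(I−A) / det(I−A) ≈
  [   1.4267     0.9667     0.6467]
  [   0.5867     2.2667     0.8267]
  [   0.6000     0.5000     1.3000]
x = (I − A)⁻¹ d = adj(I−A)·d / det(I−A), with det(I−A) = 0.3750:
  x_1 = (0.5350·430 + 0.3625·310 + 0.2425·220) / 0.3750 = 395.775 / 0.3750 = 1055.40
  x_2 = (0.2200·430 + 0.8500·310 + 0.3100·220) / 0.3750 = 426.30 / 0.3750 = 1136.80
  x_3 = (0.2250·430 + 0.1875·310 + 0.4875·220) / 0.3750 = 262.125 / 0.3750 = 699.00

x_1 = 1055.40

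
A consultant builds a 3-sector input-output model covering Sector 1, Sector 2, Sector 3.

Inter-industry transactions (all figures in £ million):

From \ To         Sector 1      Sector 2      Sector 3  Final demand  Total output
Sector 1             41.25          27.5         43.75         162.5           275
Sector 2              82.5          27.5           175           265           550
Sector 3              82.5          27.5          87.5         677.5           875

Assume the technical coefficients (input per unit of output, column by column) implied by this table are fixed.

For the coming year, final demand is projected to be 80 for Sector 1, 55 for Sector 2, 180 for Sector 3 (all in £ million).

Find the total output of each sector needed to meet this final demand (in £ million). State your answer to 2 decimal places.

x_1 = 117.31, x_2 = 147.00, x_3 = 247.27

Technical coefficients a_ij = z_ij / X_j:
  a_11 = 41.25/275 = 0.15, a_21 = 82.5/275 = 0.30, a_31 = 82.5/275 = 0.30
  a_12 = 27.5/550 = 0.05, a_22 = 27.5/550 = 0.05, a_32 = 27.5/550 = 0.05
  a_13 = 43.75/875 = 0.05, a_23 = 175/875 = 0.20, a_33 = 87.5/875 = 0.10
I − A =
  [   0.85    -0.05    -0.05]
  [  -0.30     0.95    -0.20]
  [  -0.30    -0.05     0.90]
Cofactors of I−A, C_ij = (−1)^(i+j)·(minor ij) (rows/columns in the sector order above):
  C_11 = (0.95)(0.90) − (-0.20)(-0.05) = 0.8450
  C_12 = −[(-0.30)(0.90) − (-0.20)(-0.30)] = 0.3300
  C_13 = (-0.30)(-0.05) − (0.95)(-0.30) = 0.3000
  C_21 = −[(-0.05)(0.90) − (-0.05)(-0.05)] = 0.0475
  C_22 = (0.85)(0.90) − (-0.05)(-0.30) = 0.7500
  C_23 = −[(0.85)(-0.05) − (-0.05)(-0.30)] = 0.0575
  C_31 = (-0.05)(-0.20) − (-0.05)(0.95) = 0.0575
  C_32 = −[(0.85)(-0.20) − (-0.05)(-0.30)] = 0.1850
  C_33 = (0.85)(0.95) − (-0.05)(-0.30) = 0.7925
det(I−A) = Σ_j (I−A)_1j·C_1j = (0.85)(0.8450) + (-0.05)(0.3300) + (-0.05)(0.3000) = 0.68675
adj(I−A) = Cᵀ =
  [ 0.8450   0.0475   0.0575]
  [ 0.3300   0.7500   0.1850]
  [ 0.3000   0.0575   0.7925]
(I − A)⁻¹ = adj(I−A) / det(I−A) ≈
  [   1.2304     0.0692     0.0837]
  [   0.4805     1.0921     0.2694]
  [   0.4368     0.0837     1.1540]
x = (I − A)⁻¹ d = adj(I−A)·d / det(I−A), with det(I−A) = 0.68675:
  x_1 = (0.8450·80 + 0.0475·55 + 0.0575·180) / 0.68675 = 80.5625 / 0.68675 ≈ 117.31
  x_2 = (0.3300·80 + 0.7500·55 + 0.1850·180) / 0.68675 = 100.95 / 0.68675 ≈ 147.00
  x_3 = (0.3000·80 + 0.0575·55 + 0.7925·180) / 0.68675 = 169.8125 / 0.68675 ≈ 247.27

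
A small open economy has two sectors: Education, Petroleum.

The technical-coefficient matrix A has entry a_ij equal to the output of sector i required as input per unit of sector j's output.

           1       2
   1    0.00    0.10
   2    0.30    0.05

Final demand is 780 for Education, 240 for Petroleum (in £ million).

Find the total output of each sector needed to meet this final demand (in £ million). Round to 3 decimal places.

I − A =
  [   1.00    -0.10]
  [  -0.30     0.95]
det(I−A) = (1.00)(0.95) − (-0.10)(-0.30) = 0.9200
adj(I−A) = [[0.95, 0.10], [0.30, 1.00]]
(I − A)⁻¹ = adj(I−A) / det(I−A) ≈
  [   1.0326     0.1087]
  [   0.3261     1.0870]
x = (I − A)⁻¹ d = adj(I−A)·d / det(I−A), with det(I−A) = 0.9200:
  x_1 = (0.95·780 + 0.10·240) / 0.9200 = 765.00 / 0.9200 ≈ 831.522
  x_2 = (0.30·780 + 1.00·240) / 0.9200 = 474.00 / 0.9200 ≈ 515.217

x_1 = 831.522, x_2 = 515.217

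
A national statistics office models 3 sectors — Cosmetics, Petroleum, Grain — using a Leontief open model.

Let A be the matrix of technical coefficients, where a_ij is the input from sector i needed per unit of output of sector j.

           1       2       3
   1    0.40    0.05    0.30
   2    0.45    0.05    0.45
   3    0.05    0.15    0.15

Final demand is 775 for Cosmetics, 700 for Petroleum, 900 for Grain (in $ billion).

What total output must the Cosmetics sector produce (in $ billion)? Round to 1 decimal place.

x_1 = 2341.7

I − A =
  [   0.60    -0.05    -0.30]
  [  -0.45     0.95    -0.45]
  [  -0.05    -0.15     0.85]
Cofactors of I−A, C_ij = (−1)^(i+j)·(minor ij) (rows/columns in the sector order above):
  C_11 = (0.95)(0.85) − (-0.45)(-0.15) = 0.7400
  C_12 = −[(-0.45)(0.85) − (-0.45)(-0.05)] = 0.4050
  C_13 = (-0.45)(-0.15) − (0.95)(-0.05) = 0.1150
  C_21 = −[(-0.05)(0.85) − (-0.30)(-0.15)] = 0.0875
  C_22 = (0.60)(0.85) − (-0.30)(-0.05) = 0.4950
  C_23 = −[(0.60)(-0.15) − (-0.05)(-0.05)] = 0.0925
  C_31 = (-0.05)(-0.45) − (-0.30)(0.95) = 0.3075
  C_32 = −[(0.60)(-0.45) − (-0.30)(-0.45)] = 0.4050
  C_33 = (0.60)(0.95) − (-0.05)(-0.45) = 0.5475
det(I−A) = Σ_j (I−A)_1j·C_1j = (0.60)(0.7400) + (-0.05)(0.4050) + (-0.30)(0.1150) = 0.38925
adj(I−A) = Cᵀ =
  [ 0.7400   0.0875   0.3075]
  [ 0.4050   0.4950   0.4050]
  [ 0.1150   0.0925   0.5475]
(I − A)⁻¹ = adj(I−A) / det(I−A) ≈
  [   1.9011     0.2248     0.7900]
  [   1.0405     1.2717     1.0405]
  [   0.2954     0.2376     1.4066]
x = (I − A)⁻¹ d = adj(I−A)·d / det(I−A), with det(I−A) = 0.38925:
  x_1 = (0.7400·775 + 0.0875·700 + 0.3075·900) / 0.38925 = 911.50 / 0.38925 ≈ 2341.7
  x_2 = (0.4050·775 + 0.4950·700 + 0.4050·900) / 0.38925 = 1024.875 / 0.38925 ≈ 2632.9
  x_3 = (0.1150·775 + 0.0925·700 + 0.5475·900) / 0.38925 = 646.625 / 0.38925 ≈ 1661.2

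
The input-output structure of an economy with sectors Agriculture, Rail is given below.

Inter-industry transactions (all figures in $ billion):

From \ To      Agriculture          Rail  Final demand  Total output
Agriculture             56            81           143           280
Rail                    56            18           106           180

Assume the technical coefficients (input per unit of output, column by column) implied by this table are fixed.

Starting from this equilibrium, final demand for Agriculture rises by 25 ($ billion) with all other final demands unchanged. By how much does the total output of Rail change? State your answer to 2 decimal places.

Δx_2 = 7.94

Technical coefficients a_ij = z_ij / X_j:
  a_11 = 56/280 = 0.20, a_21 = 56/280 = 0.20
  a_12 = 81/180 = 0.45, a_22 = 18/180 = 0.10
I − A =
  [   0.80    -0.45]
  [  -0.20     0.90]
det(I−A) = (0.80)(0.90) − (-0.45)(-0.20) = 0.6300
adj(I−A) = [[0.90, 0.45], [0.20, 0.80]]
(I − A)⁻¹ = adj(I−A) / det(I−A) ≈
  [   1.4286     0.7143]
  [   0.3175     1.2698]
Δx = (I − A)⁻¹ Δd with Δd having +25 in the Agriculture component and 0 elsewhere.
So Δx_2 = L_21 · (+25), where L_21 = adj(I−A)_21 / det(I−A) = 0.20 / 0.6300.
Δx_2 = 0.20 × (+25) / 0.6300 = 5.00 / 0.6300 ≈ 7.94.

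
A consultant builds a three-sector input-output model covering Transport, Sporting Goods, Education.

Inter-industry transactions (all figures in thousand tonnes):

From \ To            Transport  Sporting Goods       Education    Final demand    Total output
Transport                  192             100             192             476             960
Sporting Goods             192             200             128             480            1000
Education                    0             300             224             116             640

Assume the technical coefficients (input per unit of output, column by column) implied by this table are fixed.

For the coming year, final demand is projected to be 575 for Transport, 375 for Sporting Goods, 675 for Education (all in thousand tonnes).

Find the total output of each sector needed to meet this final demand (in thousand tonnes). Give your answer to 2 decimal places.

Technical coefficients a_ij = z_ij / X_j:
  a_11 = 192/960 = 0.20, a_21 = 192/960 = 0.20, a_31 = 0/960 = 0.00
  a_12 = 100/1000 = 0.10, a_22 = 200/1000 = 0.20, a_32 = 300/1000 = 0.30
  a_13 = 192/640 = 0.30, a_23 = 128/640 = 0.20, a_33 = 224/640 = 0.35
I − A =
  [   0.80    -0.10    -0.30]
  [  -0.20     0.80    -0.20]
  [   0.00    -0.30     0.65]
Cofactors of I−A, C_ij = (−1)^(i+j)·(minor ij) (rows/columns in the sector order above):
  C_11 = (0.80)(0.65) − (-0.20)(-0.30) = 0.4600
  C_12 = −[(-0.20)(0.65) − (-0.20)(0.00)] = 0.1300
  C_13 = (-0.20)(-0.30) − (0.80)(0.00) = 0.0600
  C_21 = −[(-0.10)(0.65) − (-0.30)(-0.30)] = 0.1550
  C_22 = (0.80)(0.65) − (-0.30)(0.00) = 0.5200
  C_23 = −[(0.80)(-0.30) − (-0.10)(0.00)] = 0.2400
  C_31 = (-0.10)(-0.20) − (-0.30)(0.80) = 0.2600
  C_32 = −[(0.80)(-0.20) − (-0.30)(-0.20)] = 0.2200
  C_33 = (0.80)(0.80) − (-0.10)(-0.20) = 0.6200
det(I−A) = Σ_j (I−A)_1j·C_1j = (0.80)(0.4600) + (-0.10)(0.1300) + (-0.30)(0.0600) = 0.3370
adj(I−A) = Cᵀ =
  [ 0.4600   0.1550   0.2600]
  [ 0.1300   0.5200   0.2200]
  [ 0.0600   0.2400   0.6200]
(I − A)⁻¹ = adj(I−A) / det(I−A) ≈
  [   1.3650     0.4599     0.7715]
  [   0.3858     1.5430     0.6528]
  [   0.1780     0.7122     1.8398]
x = (I − A)⁻¹ d = adj(I−A)·d / det(I−A), with det(I−A) = 0.3370:
  x_1 = (0.4600·575 + 0.1550·375 + 0.2600·675) / 0.3370 = 498.125 / 0.3370 ≈ 1478.12
  x_2 = (0.1300·575 + 0.5200·375 + 0.2200·675) / 0.3370 = 418.25 / 0.3370 ≈ 1241.10
  x_3 = (0.0600·575 + 0.2400·375 + 0.6200·675) / 0.3370 = 543.00 / 0.3370 ≈ 1611.28

x_1 = 1478.12, x_2 = 1241.10, x_3 = 1611.28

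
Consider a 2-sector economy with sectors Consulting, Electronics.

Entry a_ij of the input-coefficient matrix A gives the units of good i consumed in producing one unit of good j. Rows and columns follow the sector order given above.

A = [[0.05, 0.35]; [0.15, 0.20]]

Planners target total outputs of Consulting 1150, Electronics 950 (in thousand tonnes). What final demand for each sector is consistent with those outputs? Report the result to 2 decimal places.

I − A =
  [   0.95    -0.35]
  [  -0.15     0.80]
d = (I − A) x:
  d_C = (+0.95)·1150 + (-0.35)·950 = 760.00
  d_E = (-0.15)·1150 + (+0.80)·950 = 587.50

d_C = 760.00, d_E = 587.50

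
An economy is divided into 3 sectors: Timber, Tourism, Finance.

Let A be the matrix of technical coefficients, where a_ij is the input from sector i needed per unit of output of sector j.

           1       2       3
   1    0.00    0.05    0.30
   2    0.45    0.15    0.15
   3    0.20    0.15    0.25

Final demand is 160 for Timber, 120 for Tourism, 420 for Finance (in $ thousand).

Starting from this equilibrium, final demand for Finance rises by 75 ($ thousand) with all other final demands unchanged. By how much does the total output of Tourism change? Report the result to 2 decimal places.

Δx_2 = 40.69

I − A =
  [   1.00    -0.05    -0.30]
  [  -0.45     0.85    -0.15]
  [  -0.20    -0.15     0.75]
Cofactors of I−A, C_ij = (−1)^(i+j)·(minor ij) (rows/columns in the sector order above):
  C_11 = (0.85)(0.75) − (-0.15)(-0.15) = 0.6150
  C_12 = −[(-0.45)(0.75) − (-0.15)(-0.20)] = 0.3675
  C_13 = (-0.45)(-0.15) − (0.85)(-0.20) = 0.2375
  C_21 = −[(-0.05)(0.75) − (-0.30)(-0.15)] = 0.0825
  C_22 = (1.00)(0.75) − (-0.30)(-0.20) = 0.6900
  C_23 = −[(1.00)(-0.15) − (-0.05)(-0.20)] = 0.1600
  C_31 = (-0.05)(-0.15) − (-0.30)(0.85) = 0.2625
  C_32 = −[(1.00)(-0.15) − (-0.30)(-0.45)] = 0.2850
  C_33 = (1.00)(0.85) − (-0.05)(-0.45) = 0.8275
det(I−A) = Σ_j (I−A)_1j·C_1j = (1.00)(0.6150) + (-0.05)(0.3675) + (-0.30)(0.2375) = 0.525375
adj(I−A) = Cᵀ =
  [ 0.6150   0.0825   0.2625]
  [ 0.3675   0.6900   0.2850]
  [ 0.2375   0.1600   0.8275]
(I − A)⁻¹ = adj(I−A) / det(I−A) ≈
  [   1.1706     0.1570     0.4996]
  [   0.6995     1.3133     0.5425]
  [   0.4521     0.3045     1.5751]
Δx = (I − A)⁻¹ Δd with Δd having +75 in the Finance component and 0 elsewhere.
So Δx_2 = L_23 · (+75), where L_23 = adj(I−A)_23 / det(I−A) = 0.2850 / 0.525375.
Δx_2 = 0.2850 × (+75) / 0.525375 = 21.375 / 0.525375 ≈ 40.69.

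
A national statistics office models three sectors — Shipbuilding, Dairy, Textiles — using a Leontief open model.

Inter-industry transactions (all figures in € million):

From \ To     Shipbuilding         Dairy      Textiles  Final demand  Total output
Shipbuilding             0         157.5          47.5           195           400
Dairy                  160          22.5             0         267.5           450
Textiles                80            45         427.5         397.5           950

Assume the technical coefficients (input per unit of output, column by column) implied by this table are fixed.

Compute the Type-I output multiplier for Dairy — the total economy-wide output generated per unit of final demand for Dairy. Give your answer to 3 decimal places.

Technical coefficients a_ij = z_ij / X_j:
  a_11 = 0/400 = 0.00, a_21 = 160/400 = 0.40, a_31 = 80/400 = 0.20
  a_12 = 157.5/450 = 0.35, a_22 = 22.5/450 = 0.05, a_32 = 45/450 = 0.10
  a_13 = 47.5/950 = 0.05, a_23 = 0/950 = 0.00, a_33 = 427.5/950 = 0.45
I − A =
  [   1.00    -0.35    -0.05]
  [  -0.40     0.95     0.00]
  [  -0.20    -0.10     0.55]
Cofactors of I−A, C_ij = (−1)^(i+j)·(minor ij) (rows/columns in the sector order above):
  C_11 = (0.95)(0.55) − (0.00)(-0.10) = 0.5225
  C_12 = −[(-0.40)(0.55) − (0.00)(-0.20)] = 0.2200
  C_13 = (-0.40)(-0.10) − (0.95)(-0.20) = 0.2300
  C_21 = −[(-0.35)(0.55) − (-0.05)(-0.10)] = 0.1975
  C_22 = (1.00)(0.55) − (-0.05)(-0.20) = 0.5400
  C_23 = −[(1.00)(-0.10) − (-0.35)(-0.20)] = 0.1700
  C_31 = (-0.35)(0.00) − (-0.05)(0.95) = 0.0475
  C_32 = −[(1.00)(0.00) − (-0.05)(-0.40)] = 0.0200
  C_33 = (1.00)(0.95) − (-0.35)(-0.40) = 0.8100
det(I−A) = Σ_j (I−A)_1j·C_1j = (1.00)(0.5225) + (-0.35)(0.2200) + (-0.05)(0.2300) = 0.4340
adj(I−A) = Cᵀ =
  [ 0.5225   0.1975   0.0475]
  [ 0.2200   0.5400   0.0200]
  [ 0.2300   0.1700   0.8100]
(I − A)⁻¹ = adj(I−A) / det(I−A) ≈
  [   1.2039     0.4551     0.1094]
  [   0.5069     1.2442     0.0461]
  [   0.5300     0.3917     1.8664]
The output multiplier for sector j is the column-j sum of the Leontief inverse (I − A)⁻¹ = adj(I−A) / det(I−A).
Column 2 of adj(I−A): (0.1975, 0.5400, 0.1700); det(I−A) = 0.4340.
m_2 = (0.1975 + 0.5400 + 0.1700) / 0.4340 = 0.9075 / 0.4340 ≈ 2.091.

m_2 = 2.091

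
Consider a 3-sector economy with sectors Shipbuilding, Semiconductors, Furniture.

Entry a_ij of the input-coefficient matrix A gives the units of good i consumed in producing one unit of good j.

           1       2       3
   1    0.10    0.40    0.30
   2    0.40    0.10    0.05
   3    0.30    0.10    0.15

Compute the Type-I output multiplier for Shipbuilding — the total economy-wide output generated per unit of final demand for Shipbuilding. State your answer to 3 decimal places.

m_1 = 3.174

I − A =
  [   0.90    -0.40    -0.30]
  [  -0.40     0.90    -0.05]
  [  -0.30    -0.10     0.85]
Cofactors of I−A, C_ij = (−1)^(i+j)·(minor ij) (rows/columns in the sector order above):
  C_11 = (0.90)(0.85) − (-0.05)(-0.10) = 0.7600
  C_12 = −[(-0.40)(0.85) − (-0.05)(-0.30)] = 0.3550
  C_13 = (-0.40)(-0.10) − (0.90)(-0.30) = 0.3100
  C_21 = −[(-0.40)(0.85) − (-0.30)(-0.10)] = 0.3700
  C_22 = (0.90)(0.85) − (-0.30)(-0.30) = 0.6750
  C_23 = −[(0.90)(-0.10) − (-0.40)(-0.30)] = 0.2100
  C_31 = (-0.40)(-0.05) − (-0.30)(0.90) = 0.2900
  C_32 = −[(0.90)(-0.05) − (-0.30)(-0.40)] = 0.1650
  C_33 = (0.90)(0.90) − (-0.40)(-0.40) = 0.6500
det(I−A) = Σ_j (I−A)_1j·C_1j = (0.90)(0.7600) + (-0.40)(0.3550) + (-0.30)(0.3100) = 0.4490
adj(I−A) = Cᵀ =
  [ 0.7600   0.3700   0.2900]
  [ 0.3550   0.6750   0.1650]
  [ 0.3100   0.2100   0.6500]
(I − A)⁻¹ = adj(I−A) / det(I−A) ≈
  [   1.6927     0.8241     0.6459]
  [   0.7906     1.5033     0.3675]
  [   0.6904     0.4677     1.4477]
The output multiplier for sector j is the column-j sum of the Leontief inverse (I − A)⁻¹ = adj(I−A) / det(I−A).
Column 1 of adj(I−A): (0.7600, 0.3550, 0.3100); det(I−A) = 0.4490.
m_1 = (0.7600 + 0.3550 + 0.3100) / 0.4490 = 1.425 / 0.4490 ≈ 3.174.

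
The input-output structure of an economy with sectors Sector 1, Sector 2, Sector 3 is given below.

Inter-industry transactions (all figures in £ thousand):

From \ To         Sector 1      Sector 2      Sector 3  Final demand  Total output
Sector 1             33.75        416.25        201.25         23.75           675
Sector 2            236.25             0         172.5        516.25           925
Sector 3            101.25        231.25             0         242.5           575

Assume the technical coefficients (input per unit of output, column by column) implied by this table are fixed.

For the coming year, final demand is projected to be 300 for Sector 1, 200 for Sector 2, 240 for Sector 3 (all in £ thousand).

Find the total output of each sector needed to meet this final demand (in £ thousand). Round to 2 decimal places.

x_1 = 811.49, x_2 = 640.58, x_3 = 521.87

Technical coefficients a_ij = z_ij / X_j:
  a_11 = 33.75/675 = 0.05, a_21 = 236.25/675 = 0.35, a_31 = 101.25/675 = 0.15
  a_12 = 416.25/925 = 0.45, a_22 = 0/925 = 0.00, a_32 = 231.25/925 = 0.25
  a_13 = 201.25/575 = 0.35, a_23 = 172.5/575 = 0.30, a_33 = 0/575 = 0.00
I − A =
  [   0.95    -0.45    -0.35]
  [  -0.35     1.00    -0.30]
  [  -0.15    -0.25     1.00]
Cofactors of I−A, C_ij = (−1)^(i+j)·(minor ij) (rows/columns in the sector order above):
  C_11 = (1.00)(1.00) − (-0.30)(-0.25) = 0.9250
  C_12 = −[(-0.35)(1.00) − (-0.30)(-0.15)] = 0.3950
  C_13 = (-0.35)(-0.25) − (1.00)(-0.15) = 0.2375
  C_21 = −[(-0.45)(1.00) − (-0.35)(-0.25)] = 0.5375
  C_22 = (0.95)(1.00) − (-0.35)(-0.15) = 0.8975
  C_23 = −[(0.95)(-0.25) − (-0.45)(-0.15)] = 0.3050
  C_31 = (-0.45)(-0.30) − (-0.35)(1.00) = 0.4850
  C_32 = −[(0.95)(-0.30) − (-0.35)(-0.35)] = 0.4075
  C_33 = (0.95)(1.00) − (-0.45)(-0.35) = 0.7925
det(I−A) = Σ_j (I−A)_1j·C_1j = (0.95)(0.9250) + (-0.45)(0.3950) + (-0.35)(0.2375) = 0.617875
adj(I−A) = Cᵀ =
  [ 0.9250   0.5375   0.4850]
  [ 0.3950   0.8975   0.4075]
  [ 0.2375   0.3050   0.7925]
(I − A)⁻¹ = adj(I−A) / det(I−A) ≈
  [   1.4971     0.8699     0.7849]
  [   0.6393     1.4526     0.6595]
  [   0.3844     0.4936     1.2826]
x = (I − A)⁻¹ d = adj(I−A)·d / det(I−A), with det(I−A) = 0.617875:
  x_1 = (0.9250·300 + 0.5375·200 + 0.4850·240) / 0.617875 = 501.40 / 0.617875 ≈ 811.49
  x_2 = (0.3950·300 + 0.8975·200 + 0.4075·240) / 0.617875 = 395.80 / 0.617875 ≈ 640.58
  x_3 = (0.2375·300 + 0.3050·200 + 0.7925·240) / 0.617875 = 322.45 / 0.617875 ≈ 521.87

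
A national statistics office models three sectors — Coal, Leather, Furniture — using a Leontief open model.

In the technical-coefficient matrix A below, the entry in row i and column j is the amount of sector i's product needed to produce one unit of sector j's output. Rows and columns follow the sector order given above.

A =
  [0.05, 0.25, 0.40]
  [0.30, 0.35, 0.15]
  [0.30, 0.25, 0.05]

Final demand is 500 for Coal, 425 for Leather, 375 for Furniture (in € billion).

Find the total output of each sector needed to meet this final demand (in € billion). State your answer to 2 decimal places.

x_C = 1511.79, x_L = 1653.26, x_F = 1307.21

I − A =
  [   0.95    -0.25    -0.40]
  [  -0.30     0.65    -0.15]
  [  -0.30    -0.25     0.95]
Cofactors of I−A, C_ij = (−1)^(i+j)·(minor ij) (rows/columns in the sector order above):
  C_11 = (0.65)(0.95) − (-0.15)(-0.25) = 0.5800
  C_12 = −[(-0.30)(0.95) − (-0.15)(-0.30)] = 0.3300
  C_13 = (-0.30)(-0.25) − (0.65)(-0.30) = 0.2700
  C_21 = −[(-0.25)(0.95) − (-0.40)(-0.25)] = 0.3375
  C_22 = (0.95)(0.95) − (-0.40)(-0.30) = 0.7825
  C_23 = −[(0.95)(-0.25) − (-0.25)(-0.30)] = 0.3125
  C_31 = (-0.25)(-0.15) − (-0.40)(0.65) = 0.2975
  C_32 = −[(0.95)(-0.15) − (-0.40)(-0.30)] = 0.2625
  C_33 = (0.95)(0.65) − (-0.25)(-0.30) = 0.5425
det(I−A) = Σ_j (I−A)_1j·C_1j = (0.95)(0.5800) + (-0.25)(0.3300) + (-0.40)(0.2700) = 0.3605
adj(I−A) = Cᵀ =
  [ 0.5800   0.3375   0.2975]
  [ 0.3300   0.7825   0.2625]
  [ 0.2700   0.3125   0.5425]
(I − A)⁻¹ = adj(I−A) / det(I−A) ≈
  [   1.6089     0.9362     0.8252]
  [   0.9154     2.1706     0.7282]
  [   0.7490     0.8669     1.5049]
x = (I − A)⁻¹ d = adj(I−A)·d / det(I−A), with det(I−A) = 0.3605:
  x_C = (0.5800·500 + 0.3375·425 + 0.2975·375) / 0.3605 = 545.00 / 0.3605 ≈ 1511.79
  x_L = (0.3300·500 + 0.7825·425 + 0.2625·375) / 0.3605 = 596.00 / 0.3605 ≈ 1653.26
  x_F = (0.2700·500 + 0.3125·425 + 0.5425·375) / 0.3605 = 471.25 / 0.3605 ≈ 1307.21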